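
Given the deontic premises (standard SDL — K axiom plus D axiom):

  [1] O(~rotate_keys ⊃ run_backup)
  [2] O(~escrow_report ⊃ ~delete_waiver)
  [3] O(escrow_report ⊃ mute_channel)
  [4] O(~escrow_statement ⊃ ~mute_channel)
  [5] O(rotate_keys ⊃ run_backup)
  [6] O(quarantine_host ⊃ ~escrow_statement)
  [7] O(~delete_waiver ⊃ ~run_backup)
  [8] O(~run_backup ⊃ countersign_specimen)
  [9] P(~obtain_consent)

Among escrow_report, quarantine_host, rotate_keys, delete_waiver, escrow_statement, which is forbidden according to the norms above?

quarantine_host

Premises 1 and 5 cover both cases: O(~rotate_keys ⊃ run_backup) and O(rotate_keys ⊃ run_backup). Since ~rotate_keys ∨ rotate_keys is a tautology, O(run_backup) follows.
Premise 7, O(~delete_waiver ⊃ ~run_backup), contraposes to O(run_backup ⊃ delete_waiver); with O(run_backup) we get O(delete_waiver).
The contrapositive of premise 2 (O(~escrow_report ⊃ ~delete_waiver)) is O(delete_waiver ⊃ escrow_report), and O(delete_waiver) is already established, so O(escrow_report).
Premise 3 is O(escrow_report ⊃ mute_channel); since O(escrow_report), deontic closure gives O(mute_channel).
Premise 4 is O(~escrow_statement ⊃ ~mute_channel); contrapositively O(mute_channel ⊃ escrow_statement). Since O(mute_channel) holds, K gives O(escrow_statement).
Premise 6 is O(quarantine_host ⊃ ~escrow_statement); contrapositively O(escrow_statement ⊃ ~quarantine_host). Since O(escrow_statement) holds, K gives O(~quarantine_host).
So O(~quarantine_host) holds, i.e. quarantine_host is forbidden. None of the other listed options is forbidden under the premises.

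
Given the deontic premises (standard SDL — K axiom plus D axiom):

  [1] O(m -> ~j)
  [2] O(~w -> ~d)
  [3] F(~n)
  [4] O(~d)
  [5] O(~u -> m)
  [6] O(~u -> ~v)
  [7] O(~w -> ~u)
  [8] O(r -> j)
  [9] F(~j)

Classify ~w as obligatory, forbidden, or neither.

Premise 9, F(~j), is equivalent to O(j).
Premise 1 is O(m -> ~j); contrapositively O(j -> ~m). Since O(j) holds, K gives O(~m).
Premise 5, O(~u -> m), contraposes to O(~m -> u); with O(~m) we get O(u).
Premise 7, O(~w -> ~u), contraposes to O(u -> w); with O(u) we get O(w).
Premises 2, 3, 4, 6, 8 do not contribute to this derivation.
Thus O(w), which is F(~w): ~w is forbidden.

Forbidden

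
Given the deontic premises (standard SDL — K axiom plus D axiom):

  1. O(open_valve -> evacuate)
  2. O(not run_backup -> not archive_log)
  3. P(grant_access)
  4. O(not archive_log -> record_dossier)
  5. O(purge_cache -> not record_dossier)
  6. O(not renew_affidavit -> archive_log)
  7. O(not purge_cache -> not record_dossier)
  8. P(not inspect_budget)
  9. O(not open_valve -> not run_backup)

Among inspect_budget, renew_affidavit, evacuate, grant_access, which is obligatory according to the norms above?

Premises 7 and 5 are O(not purge_cache -> not record_dossier) and O(purge_cache -> not record_dossier); every ideal world satisfies not purge_cache or purge_cache, so in either case not record_dossier holds — hence O(not record_dossier).
Premise 4, O(not archive_log -> record_dossier), contraposes to O(not record_dossier -> archive_log); with O(not record_dossier) we get O(archive_log).
The contrapositive of premise 2 (O(not run_backup -> not archive_log)) is O(archive_log -> run_backup), and O(archive_log) is already established, so O(run_backup).
The contrapositive of premise 9 (O(not open_valve -> not run_backup)) is O(run_backup -> open_valve), and O(run_backup) is already established, so O(open_valve).
Applying K to premise 1 (O(open_valve -> evacuate)) and O(open_valve) yields O(evacuate).
So O(evacuate) holds — evacuate is obligatory. None of the other listed options is made obligatory by any chain of premises.

evacuate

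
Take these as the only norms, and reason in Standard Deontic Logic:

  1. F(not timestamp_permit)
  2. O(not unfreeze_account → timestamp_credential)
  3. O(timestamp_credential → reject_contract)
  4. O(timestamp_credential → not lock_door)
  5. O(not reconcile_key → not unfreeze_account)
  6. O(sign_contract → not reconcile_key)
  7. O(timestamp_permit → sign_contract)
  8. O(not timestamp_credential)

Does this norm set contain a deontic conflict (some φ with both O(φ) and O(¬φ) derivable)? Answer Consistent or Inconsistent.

Inconsistent

Premise 8 gives O(not timestamp_credential).
The contrapositive of premise 2 (O(not unfreeze_account → timestamp_credential)) is O(not timestamp_credential → unfreeze_account), and O(not timestamp_credential) is already established, so O(unfreeze_account).
Premise 5 is O(not reconcile_key → not unfreeze_account); contrapositively O(unfreeze_account → reconcile_key). Since O(unfreeze_account) holds, K gives O(reconcile_key).
The contrapositive of premise 6 (O(sign_contract → not reconcile_key)) is O(reconcile_key → not sign_contract), and O(reconcile_key) is already established, so O(not sign_contract).
Premise 7, O(timestamp_permit → sign_contract), contraposes to O(not sign_contract → not timestamp_permit); with O(not sign_contract) we get O(not timestamp_permit).
However, F(not timestamp_permit) at premise 1 amounts to O(timestamp_permit).
We now have both O(not timestamp_permit) and O(timestamp_permit) — timestamp_permit is simultaneously obligatory and forbidden, violating the D-axiom.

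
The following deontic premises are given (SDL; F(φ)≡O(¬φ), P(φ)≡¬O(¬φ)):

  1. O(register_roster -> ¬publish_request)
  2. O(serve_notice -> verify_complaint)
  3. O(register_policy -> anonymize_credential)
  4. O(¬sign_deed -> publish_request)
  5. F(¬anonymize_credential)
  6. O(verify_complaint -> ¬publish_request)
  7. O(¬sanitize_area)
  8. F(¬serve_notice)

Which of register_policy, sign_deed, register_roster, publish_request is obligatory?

sign_deed

F(¬serve_notice) at premise 8 means O(serve_notice).
Premise 2 is O(serve_notice -> verify_complaint); since O(serve_notice), deontic closure gives O(verify_complaint).
From O(verify_complaint) and premise 6, O(verify_complaint -> ¬publish_request), we obtain O(¬publish_request).
The contrapositive of premise 4 (O(¬sign_deed -> publish_request)) is O(¬publish_request -> sign_deed), and O(¬publish_request) is already established, so O(sign_deed).
So O(sign_deed) holds — sign_deed is obligatory. None of the other listed options is made obligatory by any chain of premises.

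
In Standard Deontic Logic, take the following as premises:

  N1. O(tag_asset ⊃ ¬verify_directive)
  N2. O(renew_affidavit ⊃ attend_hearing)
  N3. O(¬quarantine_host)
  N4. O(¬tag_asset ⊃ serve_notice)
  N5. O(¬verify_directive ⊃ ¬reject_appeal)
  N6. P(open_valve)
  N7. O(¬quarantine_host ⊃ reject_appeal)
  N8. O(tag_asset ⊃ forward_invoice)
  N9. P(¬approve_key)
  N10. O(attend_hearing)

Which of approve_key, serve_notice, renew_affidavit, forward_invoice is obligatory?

From premise 3 we have O(¬quarantine_host).
From O(¬quarantine_host) and premise 7, O(¬quarantine_host ⊃ reject_appeal), we obtain O(reject_appeal).
The contrapositive of premise 5 (O(¬verify_directive ⊃ ¬reject_appeal)) is O(reject_appeal ⊃ verify_directive), and O(reject_appeal) is already established, so O(verify_directive).
Premise 1, O(tag_asset ⊃ ¬verify_directive), contraposes to O(verify_directive ⊃ ¬tag_asset); with O(verify_directive) we get O(¬tag_asset).
With premise 4, O(¬tag_asset ⊃ serve_notice), the K-axiom yields O(serve_notice).
So O(serve_notice) holds — serve_notice is obligatory. None of the other listed options is made obligatory by any chain of premises.

serve_notice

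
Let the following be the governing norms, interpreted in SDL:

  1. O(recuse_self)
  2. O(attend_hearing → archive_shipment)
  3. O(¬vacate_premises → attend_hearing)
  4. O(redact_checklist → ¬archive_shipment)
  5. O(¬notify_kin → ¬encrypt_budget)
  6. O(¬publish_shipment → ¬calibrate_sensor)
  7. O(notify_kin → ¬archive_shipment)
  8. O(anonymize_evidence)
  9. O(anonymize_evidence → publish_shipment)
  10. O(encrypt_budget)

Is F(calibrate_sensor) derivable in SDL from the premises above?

No

Premise 6 is O(¬publish_shipment → ¬calibrate_sensor), but O(¬publish_shipment) is not derivable from the premises, so it does not yield O(¬calibrate_sensor).
No other premise forces O(¬calibrate_sensor). An ideal world satisfying every premise can still have calibrate_sensor true, so F(calibrate_sensor) is not derivable.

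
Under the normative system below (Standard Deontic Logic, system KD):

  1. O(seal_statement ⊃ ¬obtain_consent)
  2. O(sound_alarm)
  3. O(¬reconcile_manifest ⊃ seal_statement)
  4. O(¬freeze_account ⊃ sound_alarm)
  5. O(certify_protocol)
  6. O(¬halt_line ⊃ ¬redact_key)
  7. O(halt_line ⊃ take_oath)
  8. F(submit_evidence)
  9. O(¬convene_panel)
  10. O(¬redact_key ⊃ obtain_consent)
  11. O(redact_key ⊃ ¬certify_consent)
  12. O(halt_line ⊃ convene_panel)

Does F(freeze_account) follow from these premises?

Premise 4 is O(¬freeze_account ⊃ sound_alarm); even if O(sound_alarm) held, inferring O(¬freeze_account) would be affirming the consequent — invalid.
No other premise forces O(¬freeze_account). An ideal world satisfying every premise can still have freeze_account true, so F(freeze_account) is not derivable.

No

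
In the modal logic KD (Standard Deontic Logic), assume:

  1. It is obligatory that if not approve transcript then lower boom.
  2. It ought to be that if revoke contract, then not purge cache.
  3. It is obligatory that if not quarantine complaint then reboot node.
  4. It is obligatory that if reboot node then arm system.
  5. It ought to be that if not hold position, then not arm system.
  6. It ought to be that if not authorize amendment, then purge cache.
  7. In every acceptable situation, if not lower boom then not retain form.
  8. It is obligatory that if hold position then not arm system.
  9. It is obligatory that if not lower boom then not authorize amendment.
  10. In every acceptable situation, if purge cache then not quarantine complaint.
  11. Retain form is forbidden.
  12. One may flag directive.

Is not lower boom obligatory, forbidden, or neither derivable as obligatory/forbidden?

By case analysis on hold_position: premise 8 gives O(hold_position → ¬arm_system) and premise 5 gives O(¬hold_position → ¬arm_system), so O(¬arm_system) either way.
Premise 4, O(reboot_node → arm_system), contraposes to O(¬arm_system → ¬reboot_node); with O(¬arm_system) we get O(¬reboot_node).
Premise 3, O(¬quarantine_complaint → reboot_node), contraposes to O(¬reboot_node → quarantine_complaint); with O(¬reboot_node) we get O(quarantine_complaint).
Premise 10 is O(purge_cache → ¬quarantine_complaint); contrapositively O(quarantine_complaint → ¬purge_cache). Since O(quarantine_complaint) holds, K gives O(¬purge_cache).
Premise 6 is O(¬authorize_amendment → purge_cache); contrapositively O(¬purge_cache → authorize_amendment). Since O(¬purge_cache) holds, K gives O(authorize_amendment).
Premise 9, O(¬lower_boom → ¬authorize_amendment), contraposes to O(authorize_amendment → lower_boom); with O(authorize_amendment) we get O(lower_boom).
Premises 1, 2, 7, 11, 12 do not contribute to this derivation.
Thus O(lower_boom), which is F(¬lower_boom): ¬lower_boom is forbidden.

Forbidden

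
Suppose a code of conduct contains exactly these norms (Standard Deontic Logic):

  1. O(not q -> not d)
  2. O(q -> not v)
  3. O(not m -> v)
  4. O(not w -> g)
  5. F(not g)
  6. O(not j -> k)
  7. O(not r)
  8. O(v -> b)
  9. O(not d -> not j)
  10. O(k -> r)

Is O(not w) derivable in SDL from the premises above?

No

Premise 4 is O(not w -> g); even if O(g) held, inferring O(not w) would be affirming the consequent — invalid.
No other premise forces O(not w). An ideal world satisfying every premise can still have not w false, so O(not w) is not derivable.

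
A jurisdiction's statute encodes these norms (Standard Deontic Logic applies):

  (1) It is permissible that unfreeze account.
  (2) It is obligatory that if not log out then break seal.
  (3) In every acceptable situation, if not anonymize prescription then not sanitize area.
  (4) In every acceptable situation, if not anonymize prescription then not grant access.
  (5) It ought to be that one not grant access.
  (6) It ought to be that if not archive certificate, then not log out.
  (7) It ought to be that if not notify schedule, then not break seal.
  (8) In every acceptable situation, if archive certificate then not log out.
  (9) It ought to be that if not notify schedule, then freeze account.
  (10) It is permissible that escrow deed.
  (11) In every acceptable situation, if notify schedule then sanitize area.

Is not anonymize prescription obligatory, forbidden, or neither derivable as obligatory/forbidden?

Premises 8 and 6 cover both cases: O(archive_certificate → ¬log_out) and O(¬archive_certificate → ¬log_out). Since archive_certificate ∨ ¬archive_certificate is a tautology, O(¬log_out) follows.
From O(¬log_out) and premise 2, O(¬log_out → break_seal), we obtain O(break_seal).
Premise 7 is O(¬notify_schedule → ¬break_seal); contrapositively O(break_seal → notify_schedule). Since O(break_seal) holds, K gives O(notify_schedule).
Applying K to premise 11 (O(notify_schedule → sanitize_area)) and O(notify_schedule) yields O(sanitize_area).
Premise 3 is O(¬anonymize_prescription → ¬sanitize_area); contrapositively O(sanitize_area → anonymize_prescription). Since O(sanitize_area) holds, K gives O(anonymize_prescription).
Premises 1, 4, 5, 9, 10 do not contribute to this derivation.
Thus O(anonymize_prescription), which is F(¬anonymize_prescription): ¬anonymize_prescription is forbidden.

Forbidden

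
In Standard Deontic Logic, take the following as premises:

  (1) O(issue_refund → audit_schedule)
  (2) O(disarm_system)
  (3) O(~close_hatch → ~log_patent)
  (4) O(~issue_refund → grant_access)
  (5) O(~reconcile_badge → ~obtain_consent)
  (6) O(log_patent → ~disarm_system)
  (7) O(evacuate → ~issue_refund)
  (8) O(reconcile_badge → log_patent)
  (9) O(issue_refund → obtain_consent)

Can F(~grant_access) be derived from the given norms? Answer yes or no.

Premise 2 gives O(disarm_system).
Premise 6 is O(log_patent → ~disarm_system); contrapositively O(disarm_system → ~log_patent). Since O(disarm_system) holds, K gives O(~log_patent).
Premise 8 is O(reconcile_badge → log_patent); contrapositively O(~log_patent → ~reconcile_badge). Since O(~log_patent) holds, K gives O(~reconcile_badge).
Applying K to premise 5 (O(~reconcile_badge → ~obtain_consent)) and O(~reconcile_badge) yields O(~obtain_consent).
Premise 9 is O(issue_refund → obtain_consent); contrapositively O(~obtain_consent → ~issue_refund). Since O(~obtain_consent) holds, K gives O(~issue_refund).
From O(~issue_refund) and premise 4, O(~issue_refund → grant_access), we obtain O(grant_access).
Premises 1, 3, 7 do not contribute to this derivation.
So O(grant_access) holds, i.e. F(~grant_access). The claim follows.

Yes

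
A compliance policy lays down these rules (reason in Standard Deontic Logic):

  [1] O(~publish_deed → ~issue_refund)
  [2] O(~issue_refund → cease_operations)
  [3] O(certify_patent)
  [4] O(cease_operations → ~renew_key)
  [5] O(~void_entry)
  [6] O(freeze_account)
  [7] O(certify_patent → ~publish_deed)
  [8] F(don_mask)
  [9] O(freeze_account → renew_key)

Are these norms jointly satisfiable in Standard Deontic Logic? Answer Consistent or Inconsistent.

Inconsistent

Premise 3 states O(certify_patent) outright.
With premise 7, O(certify_patent → ~publish_deed), the K-axiom yields O(~publish_deed).
Applying K to premise 1 (O(~publish_deed → ~issue_refund)) and O(~publish_deed) yields O(~issue_refund).
From O(~issue_refund) and premise 2, O(~issue_refund → cease_operations), we obtain O(cease_operations).
From O(cease_operations) and premise 4, O(cease_operations → ~renew_key), we obtain O(~renew_key).
Premise 9, O(freeze_account → renew_key), contraposes to O(~renew_key → ~freeze_account); with O(~renew_key) we get O(~freeze_account).
Yet premise 6 states O(freeze_account).
We now have both O(~freeze_account) and O(freeze_account) — freeze_account is simultaneously obligatory and forbidden, violating the D-axiom.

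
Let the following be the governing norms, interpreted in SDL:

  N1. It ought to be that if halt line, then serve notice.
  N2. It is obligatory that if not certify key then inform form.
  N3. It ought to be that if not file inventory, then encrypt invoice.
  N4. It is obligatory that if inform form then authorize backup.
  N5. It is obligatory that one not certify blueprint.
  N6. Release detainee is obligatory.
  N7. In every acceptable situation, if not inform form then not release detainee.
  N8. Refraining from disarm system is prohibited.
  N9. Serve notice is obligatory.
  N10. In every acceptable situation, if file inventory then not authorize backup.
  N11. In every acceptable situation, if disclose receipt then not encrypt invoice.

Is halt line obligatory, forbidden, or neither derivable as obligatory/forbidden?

Premise 1 is O(halt_line → serve_notice); even if O(serve_notice) held, inferring O(halt_line) would be affirming the consequent — invalid.
No premise or chain of K-axiom applications forces O(halt_line), and none forces O(¬halt_line). So halt_line is neither obligatory nor forbidden under these norms.

Neither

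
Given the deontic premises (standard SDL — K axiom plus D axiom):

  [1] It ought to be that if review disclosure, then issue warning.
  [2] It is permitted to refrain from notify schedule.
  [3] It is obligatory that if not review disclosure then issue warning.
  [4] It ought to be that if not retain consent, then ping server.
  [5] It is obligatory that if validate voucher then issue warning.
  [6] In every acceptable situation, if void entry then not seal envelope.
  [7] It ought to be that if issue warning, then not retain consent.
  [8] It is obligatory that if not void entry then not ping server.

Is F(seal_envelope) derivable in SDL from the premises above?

Premises 3 and 1 are O(¬review_disclosure → issue_warning) and O(review_disclosure → issue_warning); every ideal world satisfies ¬review_disclosure or review_disclosure, so in either case issue_warning holds — hence O(issue_warning).
From O(issue_warning) and premise 7, O(issue_warning → ¬retain_consent), we obtain O(¬retain_consent).
From O(¬retain_consent) and premise 4, O(¬retain_consent → ping_server), we obtain O(ping_server).
Premise 8, O(¬void_entry → ¬ping_server), contraposes to O(ping_server → void_entry); with O(ping_server) we get O(void_entry).
Applying K to premise 6 (O(void_entry → ¬seal_envelope)) and O(void_entry) yields O(¬seal_envelope).
Premises 2, 5 do not contribute to this derivation.
So O(¬seal_envelope) holds, i.e. F(seal_envelope). The claim follows.

Yes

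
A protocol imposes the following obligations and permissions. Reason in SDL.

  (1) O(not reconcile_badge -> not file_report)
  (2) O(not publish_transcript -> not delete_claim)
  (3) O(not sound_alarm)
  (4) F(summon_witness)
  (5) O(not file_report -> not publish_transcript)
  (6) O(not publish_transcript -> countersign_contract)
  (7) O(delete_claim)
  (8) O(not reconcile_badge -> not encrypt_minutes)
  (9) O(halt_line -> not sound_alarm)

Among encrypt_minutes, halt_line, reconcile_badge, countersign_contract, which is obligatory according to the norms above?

reconcile_badge

Premise 7 states O(delete_claim) outright.
Premise 2 is O(not publish_transcript -> not delete_claim); contrapositively O(delete_claim -> publish_transcript). Since O(delete_claim) holds, K gives O(publish_transcript).
The contrapositive of premise 5 (O(not file_report -> not publish_transcript)) is O(publish_transcript -> file_report), and O(publish_transcript) is already established, so O(file_report).
The contrapositive of premise 1 (O(not reconcile_badge -> not file_report)) is O(file_report -> reconcile_badge), and O(file_report) is already established, so O(reconcile_badge).
So O(reconcile_badge) holds — reconcile_badge is obligatory. None of the other listed options is made obligatory by any chain of premises.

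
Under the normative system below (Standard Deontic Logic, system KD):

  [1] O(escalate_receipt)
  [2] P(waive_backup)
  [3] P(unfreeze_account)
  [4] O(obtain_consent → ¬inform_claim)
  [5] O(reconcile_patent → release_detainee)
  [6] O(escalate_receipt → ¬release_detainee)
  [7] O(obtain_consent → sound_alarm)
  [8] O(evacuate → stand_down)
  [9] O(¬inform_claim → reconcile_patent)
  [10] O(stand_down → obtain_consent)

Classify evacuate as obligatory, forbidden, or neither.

From premise 1 we have O(escalate_receipt).
From O(escalate_receipt) and premise 6, O(escalate_receipt → ¬release_detainee), we obtain O(¬release_detainee).
Premise 5, O(reconcile_patent → release_detainee), contraposes to O(¬release_detainee → ¬reconcile_patent); with O(¬release_detainee) we get O(¬reconcile_patent).
Premise 9, O(¬inform_claim → reconcile_patent), contraposes to O(¬reconcile_patent → inform_claim); with O(¬reconcile_patent) we get O(inform_claim).
The contrapositive of premise 4 (O(obtain_consent → ¬inform_claim)) is O(inform_claim → ¬obtain_consent), and O(inform_claim) is already established, so O(¬obtain_consent).
The contrapositive of premise 10 (O(stand_down → obtain_consent)) is O(¬obtain_consent → ¬stand_down), and O(¬obtain_consent) is already established, so O(¬stand_down).
Premise 8, O(evacuate → stand_down), contraposes to O(¬stand_down → ¬evacuate); with O(¬stand_down) we get O(¬evacuate).
Premises 2, 3, 7 do not contribute to this derivation.
Thus O(¬evacuate), which is F(evacuate): evacuate is forbidden.

Forbidden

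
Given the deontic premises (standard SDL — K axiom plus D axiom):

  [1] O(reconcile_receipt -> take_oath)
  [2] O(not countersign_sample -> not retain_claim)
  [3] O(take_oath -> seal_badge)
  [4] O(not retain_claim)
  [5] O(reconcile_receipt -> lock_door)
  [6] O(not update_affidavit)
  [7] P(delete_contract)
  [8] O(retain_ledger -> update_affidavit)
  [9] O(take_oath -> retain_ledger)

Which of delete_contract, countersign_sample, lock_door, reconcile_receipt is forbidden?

Premise 6 states O(not update_affidavit) outright.
Premise 8 is O(retain_ledger -> update_affidavit); contrapositively O(not update_affidavit -> not retain_ledger). Since O(not update_affidavit) holds, K gives O(not retain_ledger).
The contrapositive of premise 9 (O(take_oath -> retain_ledger)) is O(not retain_ledger -> not take_oath), and O(not retain_ledger) is already established, so O(not take_oath).
Premise 1, O(reconcile_receipt -> take_oath), contraposes to O(not take_oath -> not reconcile_receipt); with O(not take_oath) we get O(not reconcile_receipt).
So O(not reconcile_receipt) holds, i.e. reconcile_receipt is forbidden. None of the other listed options is forbidden under the premises.

reconcile_receipt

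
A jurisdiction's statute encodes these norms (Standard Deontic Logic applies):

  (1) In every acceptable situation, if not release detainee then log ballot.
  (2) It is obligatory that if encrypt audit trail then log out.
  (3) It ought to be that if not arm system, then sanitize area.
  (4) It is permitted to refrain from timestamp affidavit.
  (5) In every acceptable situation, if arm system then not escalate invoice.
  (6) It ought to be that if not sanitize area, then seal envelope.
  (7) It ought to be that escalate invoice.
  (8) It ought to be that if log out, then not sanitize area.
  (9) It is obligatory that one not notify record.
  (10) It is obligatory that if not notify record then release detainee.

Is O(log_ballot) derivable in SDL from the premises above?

No

Premise 1 is O(¬release_detainee → log_ballot), but O(¬release_detainee) is not derivable from the premises, so it does not yield O(log_ballot).
No other premise forces O(log_ballot). An ideal world satisfying every premise can still have log_ballot false, so O(log_ballot) is not derivable.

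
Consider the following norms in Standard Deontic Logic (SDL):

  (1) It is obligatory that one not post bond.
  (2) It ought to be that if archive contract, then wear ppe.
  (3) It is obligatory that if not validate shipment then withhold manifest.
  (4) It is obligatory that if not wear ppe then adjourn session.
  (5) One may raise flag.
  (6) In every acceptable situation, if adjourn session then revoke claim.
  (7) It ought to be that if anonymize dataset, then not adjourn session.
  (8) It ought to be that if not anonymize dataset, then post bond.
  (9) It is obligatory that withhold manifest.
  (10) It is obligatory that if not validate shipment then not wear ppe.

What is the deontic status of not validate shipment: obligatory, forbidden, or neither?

Premise 1 states O(¬post_bond) outright.
Premise 8, O(¬anonymize_dataset → post_bond), contraposes to O(¬post_bond → anonymize_dataset); with O(¬post_bond) we get O(anonymize_dataset).
From O(anonymize_dataset) and premise 7, O(anonymize_dataset → ¬adjourn_session), we obtain O(¬adjourn_session).
Premise 4, O(¬wear_ppe → adjourn_session), contraposes to O(¬adjourn_session → wear_ppe); with O(¬adjourn_session) we get O(wear_ppe).
Premise 10 is O(¬validate_shipment → ¬wear_ppe); contrapositively O(wear_ppe → validate_shipment). Since O(wear_ppe) holds, K gives O(validate_shipment).
Premises 2, 3, 5, 6, 9 do not contribute to this derivation.
Thus O(validate_shipment), which is F(¬validate_shipment): ¬validate_shipment is forbidden.

Forbidden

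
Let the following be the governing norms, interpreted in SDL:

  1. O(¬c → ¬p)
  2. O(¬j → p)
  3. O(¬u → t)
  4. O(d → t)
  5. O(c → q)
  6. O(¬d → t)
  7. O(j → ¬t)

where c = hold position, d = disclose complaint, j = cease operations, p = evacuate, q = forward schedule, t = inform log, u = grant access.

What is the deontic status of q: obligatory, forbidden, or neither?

Premises 6 and 4 cover both cases: O(¬d → t) and O(d → t). Since ¬d ∨ d is a tautology, O(t) follows.
Premise 7, O(j → ¬t), contraposes to O(t → ¬j); with O(t) we get O(¬j).
From O(¬j) and premise 2, O(¬j → p), we obtain O(p).
Premise 1, O(¬c → ¬p), contraposes to O(p → c); with O(p) we get O(c).
Applying K to premise 5 (O(c → q)) and O(c) yields O(q).
Premise 3 does not contribute to this derivation.
Hence q is obligatory.

Obligatory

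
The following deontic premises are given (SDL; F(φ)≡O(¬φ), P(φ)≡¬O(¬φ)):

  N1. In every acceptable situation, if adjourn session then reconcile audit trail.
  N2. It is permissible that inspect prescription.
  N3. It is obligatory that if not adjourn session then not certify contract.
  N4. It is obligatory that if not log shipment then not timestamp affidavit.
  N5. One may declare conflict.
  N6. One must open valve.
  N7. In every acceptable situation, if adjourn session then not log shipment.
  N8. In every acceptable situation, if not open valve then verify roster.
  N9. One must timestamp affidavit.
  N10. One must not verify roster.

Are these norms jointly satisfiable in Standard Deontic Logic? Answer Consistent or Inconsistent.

Premise 8 is O(¬open_valve → verify_roster), but O(¬open_valve) is not derivable from the premises, so it does not yield O(verify_roster).
So O(verify_roster) is not derivable, and the apparent clash with O(¬verify_roster) does not arise.
A world satisfying every obligation exists (e.g. adjourn_session=false, certify_contract=false, declare_conflict=false, inspect_prescription=false, log_shipment=true, open_valve=true, reconcile_audit_trail=false, timestamp_affidavit=true, verify_roster=false); no atom is both obligatory and forbidden, so the set is consistent.

Consistent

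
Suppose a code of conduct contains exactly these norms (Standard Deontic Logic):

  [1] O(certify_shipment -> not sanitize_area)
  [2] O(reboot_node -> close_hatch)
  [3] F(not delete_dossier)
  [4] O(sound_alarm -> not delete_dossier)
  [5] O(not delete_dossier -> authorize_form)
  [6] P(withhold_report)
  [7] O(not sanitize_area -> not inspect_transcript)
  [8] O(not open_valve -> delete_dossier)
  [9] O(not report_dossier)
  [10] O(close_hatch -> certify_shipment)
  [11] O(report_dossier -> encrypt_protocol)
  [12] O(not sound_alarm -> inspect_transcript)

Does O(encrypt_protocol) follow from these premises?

No

Premise 11 is O(report_dossier -> encrypt_protocol), but O(report_dossier) is not derivable from the premises, so it does not yield O(encrypt_protocol).
No other premise forces O(encrypt_protocol). An ideal world satisfying every premise can still have encrypt_protocol false, so O(encrypt_protocol) is not derivable.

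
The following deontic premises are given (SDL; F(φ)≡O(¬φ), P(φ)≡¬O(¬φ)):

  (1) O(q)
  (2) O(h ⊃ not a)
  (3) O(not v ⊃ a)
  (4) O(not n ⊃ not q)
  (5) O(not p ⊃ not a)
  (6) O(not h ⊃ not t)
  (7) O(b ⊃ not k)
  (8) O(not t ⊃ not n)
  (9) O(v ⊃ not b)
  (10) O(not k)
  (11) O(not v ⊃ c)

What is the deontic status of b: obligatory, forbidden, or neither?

From premise 1 we have O(q).
Premise 4 is O(not n ⊃ not q); contrapositively O(q ⊃ n). Since O(q) holds, K gives O(n).
Premise 8, O(not t ⊃ not n), contraposes to O(n ⊃ t); with O(n) we get O(t).
The contrapositive of premise 6 (O(not h ⊃ not t)) is O(t ⊃ h), and O(t) is already established, so O(h).
Applying K to premise 2 (O(h ⊃ not a)) and O(h) yields O(not a).
Premise 3 is O(not v ⊃ a); contrapositively O(not a ⊃ v). Since O(not a) holds, K gives O(v).
Premise 9 is O(v ⊃ not b); since O(v), deontic closure gives O(not b).
Premises 5, 7, 10, 11 do not contribute to this derivation.
Thus O(not b), which is F(b): b is forbidden.

Forbidden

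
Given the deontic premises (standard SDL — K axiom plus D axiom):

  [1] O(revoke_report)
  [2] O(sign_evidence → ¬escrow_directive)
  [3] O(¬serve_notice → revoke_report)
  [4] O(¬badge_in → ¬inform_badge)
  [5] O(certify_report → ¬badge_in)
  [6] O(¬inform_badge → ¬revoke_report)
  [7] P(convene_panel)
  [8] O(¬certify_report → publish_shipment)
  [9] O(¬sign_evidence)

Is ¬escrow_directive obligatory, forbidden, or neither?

Premise 2 is O(sign_evidence → ¬escrow_directive), but O(sign_evidence) is not derivable from the premises, so it does not yield O(¬escrow_directive).
No premise or chain of K-axiom applications forces O(¬escrow_directive), and none forces O(escrow_directive). So ¬escrow_directive is neither obligatory nor forbidden under these norms.

Neither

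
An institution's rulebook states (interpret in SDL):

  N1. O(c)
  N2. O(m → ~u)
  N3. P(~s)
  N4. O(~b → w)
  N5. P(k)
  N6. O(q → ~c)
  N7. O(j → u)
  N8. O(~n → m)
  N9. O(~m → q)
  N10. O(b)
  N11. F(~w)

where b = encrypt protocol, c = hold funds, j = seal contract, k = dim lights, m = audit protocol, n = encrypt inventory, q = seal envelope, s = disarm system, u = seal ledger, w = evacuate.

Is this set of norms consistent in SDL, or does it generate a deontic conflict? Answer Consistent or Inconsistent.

Premise 4 is O(~b → w); even if O(w) held, inferring O(~b) would be affirming the consequent — invalid.
So O(~b) is not derivable, and the apparent clash with O(b) does not arise.
A world satisfying every obligation exists (e.g. b=true, c=true, j=false, k=false, m=true, n=false, q=false, s=false, u=false, w=true); no atom is both obligatory and forbidden, so the set is consistent.

Consistent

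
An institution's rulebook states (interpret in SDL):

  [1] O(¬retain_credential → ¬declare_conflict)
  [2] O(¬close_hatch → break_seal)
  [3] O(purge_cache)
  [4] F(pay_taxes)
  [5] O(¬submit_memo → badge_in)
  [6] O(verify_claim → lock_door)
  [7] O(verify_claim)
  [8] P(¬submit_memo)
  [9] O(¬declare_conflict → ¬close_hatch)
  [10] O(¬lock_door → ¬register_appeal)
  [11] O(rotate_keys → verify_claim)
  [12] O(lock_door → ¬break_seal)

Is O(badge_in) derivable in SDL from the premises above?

No

Premise 5 is O(¬submit_memo → badge_in), but O(¬submit_memo) is not derivable from the premises (the permission P(¬submit_memo) asserts only ¬O(submit_memo), not O(¬submit_memo)), so it does not yield O(badge_in).
No other premise forces O(badge_in). An ideal world satisfying every premise can still have badge_in false, so O(badge_in) is not derivable.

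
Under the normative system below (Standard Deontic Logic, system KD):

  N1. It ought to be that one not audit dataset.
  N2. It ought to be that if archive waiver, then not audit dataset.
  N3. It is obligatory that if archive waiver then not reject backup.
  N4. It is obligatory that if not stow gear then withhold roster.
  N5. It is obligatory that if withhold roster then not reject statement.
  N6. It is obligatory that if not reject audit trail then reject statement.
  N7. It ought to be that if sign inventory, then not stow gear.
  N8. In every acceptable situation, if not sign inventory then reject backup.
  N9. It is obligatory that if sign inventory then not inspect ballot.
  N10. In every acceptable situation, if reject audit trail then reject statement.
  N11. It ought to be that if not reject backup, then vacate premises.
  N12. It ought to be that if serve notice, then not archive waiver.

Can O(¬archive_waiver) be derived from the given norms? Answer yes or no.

Yes

Premises 6 and 10 are O(¬reject_audit_trail → reject_statement) and O(reject_audit_trail → reject_statement); every ideal world satisfies ¬reject_audit_trail or reject_audit_trail, so in either case reject_statement holds — hence O(reject_statement).
Premise 5, O(withhold_roster → ¬reject_statement), contraposes to O(reject_statement → ¬withhold_roster); with O(reject_statement) we get O(¬withhold_roster).
The contrapositive of premise 4 (O(¬stow_gear → withhold_roster)) is O(¬withhold_roster → stow_gear), and O(¬withhold_roster) is already established, so O(stow_gear).
The contrapositive of premise 7 (O(sign_inventory → ¬stow_gear)) is O(stow_gear → ¬sign_inventory), and O(stow_gear) is already established, so O(¬sign_inventory).
Applying K to premise 8 (O(¬sign_inventory → reject_backup)) and O(¬sign_inventory) yields O(reject_backup).
Premise 3, O(archive_waiver → ¬reject_backup), contraposes to O(reject_backup → ¬archive_waiver); with O(reject_backup) we get O(¬archive_waiver).
Premises 1, 2, 9, 11, 12 do not contribute to this derivation.
So O(¬archive_waiver) follows.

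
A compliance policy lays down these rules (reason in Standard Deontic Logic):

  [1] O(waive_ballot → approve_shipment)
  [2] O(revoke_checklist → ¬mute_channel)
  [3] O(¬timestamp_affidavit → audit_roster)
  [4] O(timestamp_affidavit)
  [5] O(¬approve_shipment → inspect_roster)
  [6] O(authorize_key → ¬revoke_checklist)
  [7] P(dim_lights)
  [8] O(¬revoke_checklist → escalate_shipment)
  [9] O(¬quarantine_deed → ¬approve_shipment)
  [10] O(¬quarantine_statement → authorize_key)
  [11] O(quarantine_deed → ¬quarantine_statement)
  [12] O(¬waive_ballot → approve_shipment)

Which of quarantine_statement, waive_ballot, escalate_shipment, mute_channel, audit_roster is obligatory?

escalate_shipment

Premises 12 and 1 cover both cases: O(¬waive_ballot → approve_shipment) and O(waive_ballot → approve_shipment). Since ¬waive_ballot ∨ waive_ballot is a tautology, O(approve_shipment) follows.
Premise 9 is O(¬quarantine_deed → ¬approve_shipment); contrapositively O(approve_shipment → quarantine_deed). Since O(approve_shipment) holds, K gives O(quarantine_deed).
With premise 11, O(quarantine_deed → ¬quarantine_statement), the K-axiom yields O(¬quarantine_statement).
Premise 10 is O(¬quarantine_statement → authorize_key); since O(¬quarantine_statement), deontic closure gives O(authorize_key).
From O(authorize_key) and premise 6, O(authorize_key → ¬revoke_checklist), we obtain O(¬revoke_checklist).
Premise 8 is O(¬revoke_checklist → escalate_shipment); since O(¬revoke_checklist), deontic closure gives O(escalate_shipment).
So O(escalate_shipment) holds — escalate_shipment is obligatory. None of the other listed options is made obligatory by any chain of premises.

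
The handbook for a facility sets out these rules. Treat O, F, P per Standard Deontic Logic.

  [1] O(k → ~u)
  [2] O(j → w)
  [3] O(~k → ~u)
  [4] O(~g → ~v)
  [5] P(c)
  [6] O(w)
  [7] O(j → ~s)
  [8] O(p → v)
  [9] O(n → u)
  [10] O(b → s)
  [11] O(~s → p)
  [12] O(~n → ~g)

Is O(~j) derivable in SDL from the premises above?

Yes

Premises 1 and 3 cover both cases: O(k → ~u) and O(~k → ~u). Since k ∨ ~k is a tautology, O(~u) follows.
Premise 9 is O(n → u); contrapositively O(~u → ~n). Since O(~u) holds, K gives O(~n).
Premise 12 is O(~n → ~g); since O(~n), deontic closure gives O(~g).
Applying K to premise 4 (O(~g → ~v)) and O(~g) yields O(~v).
Premise 8 is O(p → v); contrapositively O(~v → ~p). Since O(~v) holds, K gives O(~p).
Premise 11, O(~s → p), contraposes to O(~p → s); with O(~p) we get O(s).
The contrapositive of premise 7 (O(j → ~s)) is O(s → ~j), and O(s) is already established, so O(~j).
Premises 2, 5, 6, 10 do not contribute to this derivation.
So O(~j) follows.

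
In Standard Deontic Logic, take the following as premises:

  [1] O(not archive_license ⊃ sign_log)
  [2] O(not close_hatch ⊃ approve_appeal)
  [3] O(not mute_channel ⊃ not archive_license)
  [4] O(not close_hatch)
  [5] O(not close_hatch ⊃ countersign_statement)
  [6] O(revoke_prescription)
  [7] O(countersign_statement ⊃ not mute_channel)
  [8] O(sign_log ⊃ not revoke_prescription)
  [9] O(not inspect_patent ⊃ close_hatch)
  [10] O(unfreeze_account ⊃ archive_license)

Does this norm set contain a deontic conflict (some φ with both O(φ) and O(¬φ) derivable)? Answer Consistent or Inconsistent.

Premise 6 states O(revoke_prescription) outright.
Premise 8 is O(sign_log ⊃ not revoke_prescription); contrapositively O(revoke_prescription ⊃ not sign_log). Since O(revoke_prescription) holds, K gives O(not sign_log).
Premise 1, O(not archive_license ⊃ sign_log), contraposes to O(not sign_log ⊃ archive_license); with O(not sign_log) we get O(archive_license).
Premise 3, O(not mute_channel ⊃ not archive_license), contraposes to O(archive_license ⊃ mute_channel); with O(archive_license) we get O(mute_channel).
The contrapositive of premise 7 (O(countersign_statement ⊃ not mute_channel)) is O(mute_channel ⊃ not countersign_statement), and O(mute_channel) is already established, so O(not countersign_statement).
The contrapositive of premise 5 (O(not close_hatch ⊃ countersign_statement)) is O(not countersign_statement ⊃ close_hatch), and O(not countersign_statement) is already established, so O(close_hatch).
Yet premise 4 states O(not close_hatch).
We now have both O(close_hatch) and O(not close_hatch) — close_hatch is simultaneously obligatory and forbidden, violating the D-axiom.

Inconsistent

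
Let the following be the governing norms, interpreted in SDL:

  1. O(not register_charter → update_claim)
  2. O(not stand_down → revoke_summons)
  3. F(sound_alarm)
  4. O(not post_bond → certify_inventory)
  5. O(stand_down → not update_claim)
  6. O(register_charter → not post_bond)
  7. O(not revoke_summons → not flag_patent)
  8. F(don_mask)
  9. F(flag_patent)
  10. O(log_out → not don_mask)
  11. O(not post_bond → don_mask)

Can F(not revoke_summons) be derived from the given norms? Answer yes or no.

Premise 8, F(don_mask), is equivalent to O(not don_mask).
Premise 11, O(not post_bond → don_mask), contraposes to O(not don_mask → post_bond); with O(not don_mask) we get O(post_bond).
The contrapositive of premise 6 (O(register_charter → not post_bond)) is O(post_bond → not register_charter), and O(post_bond) is already established, so O(not register_charter).
Premise 1 is O(not register_charter → update_claim); since O(not register_charter), deontic closure gives O(update_claim).
Premise 5, O(stand_down → not update_claim), contraposes to O(update_claim → not stand_down); with O(update_claim) we get O(not stand_down).
With premise 2, O(not stand_down → revoke_summons), the K-axiom yields O(revoke_summons).
Premises 3, 4, 7, 9, 10 do not contribute to this derivation.
So O(revoke_summons) holds, i.e. F(not revoke_summons). The claim follows.

Yes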